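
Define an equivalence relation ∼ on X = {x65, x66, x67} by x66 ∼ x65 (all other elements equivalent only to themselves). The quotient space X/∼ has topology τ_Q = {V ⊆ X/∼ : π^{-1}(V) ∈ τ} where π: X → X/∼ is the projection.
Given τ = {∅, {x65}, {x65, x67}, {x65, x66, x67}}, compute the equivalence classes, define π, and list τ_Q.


X/∼ = {[x65=x66], [x67]}; |τ_Q| = 2.

Equivalence classes: [x65=x66], [x67].
Quotient map π: X → X/∼ sends x65 ↦ [x65=x66], x66 ↦ [x65=x66], x67 ↦ [x67].
For each subset V ⊆ X/∼, compute π^{-1}(V) ⊆ X and check whether π^{-1}(V) ∈ τ. V is open in τ_Q iff π^{-1}(V) ∈ τ.
  V = {}: π^{-1}(V) = ∅ ∈ τ ✓.
  V = {[x65=x66]}: π^{-1}(V) = {x65, x66} ∉ τ ✗.
  V = {[x67]}: π^{-1}(V) = {x67} ∉ τ ✗.
  V = {[x65=x66], [x67]}: π^{-1}(V) = {x65, x66, x67} ∈ τ ✓.
Open sets in the quotient: τ_Q = {{}, {[x65=x66], [x67]}} (2 elements).


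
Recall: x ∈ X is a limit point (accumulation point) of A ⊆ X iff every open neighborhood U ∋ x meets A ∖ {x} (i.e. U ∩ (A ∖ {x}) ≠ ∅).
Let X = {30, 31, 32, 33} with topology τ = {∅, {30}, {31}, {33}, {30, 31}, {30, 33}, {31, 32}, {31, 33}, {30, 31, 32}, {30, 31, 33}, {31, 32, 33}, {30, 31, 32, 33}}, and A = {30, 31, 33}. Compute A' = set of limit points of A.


A' = {32}

For each x ∈ X, list the open sets U ∈ τ with x ∈ U, then check whether U ∩ (A ∖ {x}) ≠ ∅ for every such U.
  x = 30: open {30} ∋ x has {30} ∩ (A ∖ {30}) = ∅, so x is NOT a limit point.
  x = 31: open {31} ∋ x has {31} ∩ (A ∖ {31}) = ∅, so x is NOT a limit point.
  x = 32: opens ∋ x are {31, 32}, {30, 31, 32}, {31, 32, 33}, {30, 31, 32, 33}; each meets A ∖ {32}, so x IS a limit point.
  x = 33: open {33} ∋ x has {33} ∩ (A ∖ {33}) = ∅, so x is NOT a limit point.
Collecting: A' = {32}.


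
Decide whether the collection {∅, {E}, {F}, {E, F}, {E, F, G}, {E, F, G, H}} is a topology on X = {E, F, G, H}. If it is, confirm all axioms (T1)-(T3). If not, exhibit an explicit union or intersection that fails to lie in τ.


τ IS a topology on X.

Axiom (T1): ∅ ∈ τ? Yes; X ∈ τ? Yes.
Axiom (T2/T3): check pairwise unions and intersections of members of τ.
All pairwise intersections and unions checked — each lies in τ. Therefore τ satisfies (T1), (T2), (T3): it IS a topology on X.


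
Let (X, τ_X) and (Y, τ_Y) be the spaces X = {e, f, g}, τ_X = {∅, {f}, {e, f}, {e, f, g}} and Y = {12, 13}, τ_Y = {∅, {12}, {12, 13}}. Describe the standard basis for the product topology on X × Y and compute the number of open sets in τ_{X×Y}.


Basis B = {∅ × ∅, {f} × {12}, {e, f} × {12}, {f} × {12, 13}, {e, f, g} × {12}, {e, f} × {12, 13}, {e, f, g} × {12, 13}}; |τ_{X×Y}| = 10.

Enumerate products U × V with U ∈ τ_X, V ∈ τ_Y (deduplicated):
  ∅ × ∅ = {} (∅)
  {f} × {12} = {(f,12)}
  {e, f} × {12} = {(e,12), (f,12)}
  {f} × {12, 13} = {(f,12), (f,13)}
  {e, f, g} × {12} = {(e,12), (f,12), (g,12)}
  {e, f} × {12, 13} = {(e,12), (e,13), (f,12), (f,13)}
  {e, f, g} × {12, 13} = {(e,12), (e,13), (f,12), (f,13), (g,12), (g,13)}
These 7 distinct sets form the basis B.
Close under arbitrary unions to get τ_{X×Y}; counting gives |τ_{X×Y}| = 10.


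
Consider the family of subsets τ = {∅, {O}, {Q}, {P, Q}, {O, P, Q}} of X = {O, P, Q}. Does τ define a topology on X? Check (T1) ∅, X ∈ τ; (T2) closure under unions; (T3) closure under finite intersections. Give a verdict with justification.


τ is NOT a topology on X.

Axiom (T1): ∅ ∈ τ? Yes; X ∈ τ? Yes.
Axiom (T2/T3): check pairwise unions and intersections of members of τ.
Counterexample for (T2): {O} ∪ {Q} = {O, Q} ∉ τ. Therefore τ is NOT a topology.


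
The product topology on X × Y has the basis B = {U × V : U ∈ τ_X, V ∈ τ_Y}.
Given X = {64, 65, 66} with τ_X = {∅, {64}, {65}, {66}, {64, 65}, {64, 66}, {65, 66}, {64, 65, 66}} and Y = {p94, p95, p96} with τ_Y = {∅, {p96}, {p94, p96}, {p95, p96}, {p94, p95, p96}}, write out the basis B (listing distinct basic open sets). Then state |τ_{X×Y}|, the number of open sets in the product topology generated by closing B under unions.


Basis B = {∅ × ∅, {64} × {p96}, {65} × {p96}, {66} × {p96}, {64} × {p94, p96}, {64} × {p95, p96}, {64, 65} × {p96}, {64, 66} × {p96}, {65} × {p94, p96}, {65} × {p95, p96}, {65, 66} × {p96}, {66} × {p94, p96}, {66} × {p95, p96}, {64} × {p94, p95, p96}, {64, 65, 66} × {p96}, {65} × {p94, p95, p96}, {66} × {p94, p95, p96}, {64, 65} × {p94, p96}, {64, 66} × {p94, p96}, {64, 65} × {p95, p96}, {64, 66} × {p95, p96}, {65, 66} × {p94, p96}, {65, 66} × {p95, p96}, {64, 65} × {p94, p95, p96}, {64, 66} × {p94, p95, p96}, {64, 65, 66} × {p94, p96}, {64, 65, 66} × {p95, p96}, {65, 66} × {p94, p95, p96}, {64, 65, 66} × {p94, p95, p96}}; |τ_{X×Y}| = 125.

Enumerate products U × V with U ∈ τ_X, V ∈ τ_Y (deduplicated):
  ∅ × ∅ = {} (∅)
  {64} × {p96} = {(64,p96)}
  {65} × {p96} = {(65,p96)}
  {66} × {p96} = {(66,p96)}
  {64} × {p94, p96} = {(64,p94), (64,p96)}
  {64} × {p95, p96} = {(64,p95), (64,p96)}
  {64, 65} × {p96} = {(64,p96), (65,p96)}
  {64, 66} × {p96} = {(64,p96), (66,p96)}
  {65} × {p94, p96} = {(65,p94), (65,p96)}
  {65} × {p95, p96} = {(65,p95), (65,p96)}
  {65, 66} × {p96} = {(65,p96), (66,p96)}
  {66} × {p94, p96} = {(66,p94), (66,p96)}
  {66} × {p95, p96} = {(66,p95), (66,p96)}
  {64} × {p94, p95, p96} = {(64,p94), (64,p95), (64,p96)}
  {64, 65, 66} × {p96} = {(64,p96), (65,p96), (66,p96)}
  {65} × {p94, p95, p96} = {(65,p94), (65,p95), (65,p96)}
  {66} × {p94, p95, p96} = {(66,p94), (66,p95), (66,p96)}
  {64, 65} × {p94, p96} = {(64,p94), (64,p96), (65,p94), (65,p96)}
  {64, 66} × {p94, p96} = {(64,p94), (64,p96), (66,p94), (66,p96)}
  {64, 65} × {p95, p96} = {(64,p95), (64,p96), (65,p95), (65,p96)}
  {64, 66} × {p95, p96} = {(64,p95), (64,p96), (66,p95), (66,p96)}
  {65, 66} × {p94, p96} = {(65,p94), (65,p96), (66,p94), (66,p96)}
  {65, 66} × {p95, p96} = {(65,p95), (65,p96), (66,p95), (66,p96)}
  {64, 65} × {p94, p95, p96} = {(64,p94), (64,p95), (64,p96), (65,p94), (65,p95), (65,p96)}
  {64, 66} × {p94, p95, p96} = {(64,p94), (64,p95), (64,p96), (66,p94), (66,p95), (66,p96)}
  {64, 65, 66} × {p94, p96} = {(64,p94), (64,p96), (65,p94), (65,p96), (66,p94), (66,p96)}
  {64, 65, 66} × {p95, p96} = {(64,p95), (64,p96), (65,p95), (65,p96), (66,p95), (66,p96)}
  {65, 66} × {p94, p95, p96} = {(65,p94), (65,p95), (65,p96), (66,p94), (66,p95), (66,p96)}
  {64, 65, 66} × {p94, p95, p96} = {(64,p94), (64,p95), (64,p96), (65,p94), (65,p95), (65,p96), (66,p94), (66,p95), (66,p96)}
These 29 distinct sets form the basis B.
Close under arbitrary unions to get τ_{X×Y}; counting gives |τ_{X×Y}| = 125.


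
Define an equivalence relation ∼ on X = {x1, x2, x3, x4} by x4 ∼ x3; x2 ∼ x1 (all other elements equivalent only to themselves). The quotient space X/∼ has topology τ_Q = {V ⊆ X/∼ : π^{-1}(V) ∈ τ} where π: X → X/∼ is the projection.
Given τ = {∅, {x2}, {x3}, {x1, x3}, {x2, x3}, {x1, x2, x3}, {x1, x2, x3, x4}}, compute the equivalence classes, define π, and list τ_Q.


X/∼ = {[x1=x2], [x3=x4]}; |τ_Q| = 2.

Equivalence classes: [x1=x2], [x3=x4].
Quotient map π: X → X/∼ sends x1 ↦ [x1=x2], x2 ↦ [x1=x2], x3 ↦ [x3=x4], x4 ↦ [x3=x4].
For each subset V ⊆ X/∼, compute π^{-1}(V) ⊆ X and check whether π^{-1}(V) ∈ τ. V is open in τ_Q iff π^{-1}(V) ∈ τ.
  V = {}: π^{-1}(V) = ∅ ∈ τ ✓.
  V = {[x1=x2]}: π^{-1}(V) = {x1, x2} ∉ τ ✗.
  V = {[x3=x4]}: π^{-1}(V) = {x3, x4} ∉ τ ✗.
  V = {[x1=x2], [x3=x4]}: π^{-1}(V) = {x1, x2, x3, x4} ∈ τ ✓.
Open sets in the quotient: τ_Q = {{}, {[x1=x2], [x3=x4]}} (2 elements).


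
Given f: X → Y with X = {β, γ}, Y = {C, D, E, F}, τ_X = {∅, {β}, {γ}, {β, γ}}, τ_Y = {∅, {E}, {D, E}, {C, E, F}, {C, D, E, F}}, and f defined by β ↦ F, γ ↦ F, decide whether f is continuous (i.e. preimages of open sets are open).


f IS continuous.

Compute f^{-1}(U) for each U ∈ τ_Y:
  U = ∅: f^{-1}(U) = ∅ ∈ τ_X ✓.
  U = {E}: f^{-1}(U) = ∅ ∈ τ_X ✓.
  U = {D, E}: f^{-1}(U) = ∅ ∈ τ_X ✓.
  U = {C, E, F}: f^{-1}(U) = {β, γ} ∈ τ_X ✓.
  U = {C, D, E, F}: f^{-1}(U) = {β, γ} ∈ τ_X ✓.
Every preimage lies in τ_X, so f IS continuous.


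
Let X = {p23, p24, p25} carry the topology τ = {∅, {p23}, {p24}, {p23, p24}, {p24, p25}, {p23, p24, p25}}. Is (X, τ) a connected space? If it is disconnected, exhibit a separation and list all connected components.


(X, τ) is disconnected; components = [{p23}, {p24, p25}].

Find clopen sets (U ∈ τ with X ∖ U ∈ τ):
  U = ∅, X ∖ U = {p23, p24, p25} — both open, so U is clopen.
  U = {p23}, X ∖ U = {p24, p25} — both open, so U is clopen.
  U = {p24, p25}, X ∖ U = {p23} — both open, so U is clopen.
  U = {p23, p24, p25}, X ∖ U = ∅ — both open, so U is clopen.
Nontrivial clopen(s) exist: e.g. {p23}. So (X, τ) is disconnected.
Compute connected components by grouping points that agree on all clopens:
  component: {p23}
  component: {p24, p25}


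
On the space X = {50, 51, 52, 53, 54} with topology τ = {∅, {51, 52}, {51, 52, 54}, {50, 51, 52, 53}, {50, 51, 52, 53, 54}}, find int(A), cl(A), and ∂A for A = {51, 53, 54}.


int(A) = ∅, cl(A) = {50, 51, 52, 53, 54}, ∂A = {50, 51, 52, 53, 54}.

Closed sets in (X, τ) are complements of opens:
  closed(X, τ) = {∅, {54}, {50, 53}, {50, 53, 54}, {50, 51, 52, 53, 54}}.
int(A) = ⋃ {U ∈ τ : U ⊆ A}. Opens contained in A: ∅.
Taking the union of these: int(A) = ∅.
cl(A) = ⋂ {C closed : A ⊆ C}. Closed sets containing A: {50, 51, 52, 53, 54}.
Intersecting these: cl(A) = {50, 51, 52, 53, 54}.
∂A = cl(A) ∖ int(A) = {50, 51, 52, 53, 54} ∖ ∅ = {50, 51, 52, 53, 54}.


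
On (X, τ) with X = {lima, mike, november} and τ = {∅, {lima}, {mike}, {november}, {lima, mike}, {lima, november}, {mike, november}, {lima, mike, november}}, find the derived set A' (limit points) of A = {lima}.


A' = ∅

For each x ∈ X, list the open sets U ∈ τ with x ∈ U, then check whether U ∩ (A ∖ {x}) ≠ ∅ for every such U.
  x = lima: open {lima} ∋ x has {lima} ∩ (A ∖ {lima}) = ∅, so x is NOT a limit point.
  x = mike: open {mike} ∋ x has {mike} ∩ (A ∖ {mike}) = ∅, so x is NOT a limit point.
  x = november: open {november} ∋ x has {november} ∩ (A ∖ {november}) = ∅, so x is NOT a limit point.
Collecting: A' = ∅.


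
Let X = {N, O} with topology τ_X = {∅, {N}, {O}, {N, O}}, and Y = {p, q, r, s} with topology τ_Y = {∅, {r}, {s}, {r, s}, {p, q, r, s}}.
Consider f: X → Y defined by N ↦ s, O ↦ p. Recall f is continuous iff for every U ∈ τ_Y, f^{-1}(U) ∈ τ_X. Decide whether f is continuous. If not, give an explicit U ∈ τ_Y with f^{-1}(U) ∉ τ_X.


f IS continuous.

Compute f^{-1}(U) for each U ∈ τ_Y:
  U = ∅: f^{-1}(U) = ∅ ∈ τ_X ✓.
  U = {r}: f^{-1}(U) = ∅ ∈ τ_X ✓.
  U = {s}: f^{-1}(U) = {N} ∈ τ_X ✓.
  U = {r, s}: f^{-1}(U) = {N} ∈ τ_X ✓.
  U = {p, q, r, s}: f^{-1}(U) = {N, O} ∈ τ_X ✓.
Every preimage lies in τ_X, so f IS continuous.


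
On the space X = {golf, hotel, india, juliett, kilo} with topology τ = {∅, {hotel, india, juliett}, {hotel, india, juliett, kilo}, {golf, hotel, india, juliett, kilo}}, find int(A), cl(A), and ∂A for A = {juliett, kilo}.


int(A) = ∅, cl(A) = {golf, hotel, india, juliett, kilo}, ∂A = {golf, hotel, india, juliett, kilo}.

Closed sets in (X, τ) are complements of opens:
  closed(X, τ) = {∅, {golf}, {golf, kilo}, {golf, hotel, india, juliett, kilo}}.
int(A) = ⋃ {U ∈ τ : U ⊆ A}. Opens contained in A: ∅.
Taking the union of these: int(A) = ∅.
cl(A) = ⋂ {C closed : A ⊆ C}. Closed sets containing A: {golf, hotel, india, juliett, kilo}.
Intersecting these: cl(A) = {golf, hotel, india, juliett, kilo}.
∂A = cl(A) ∖ int(A) = {golf, hotel, india, juliett, kilo} ∖ ∅ = {golf, hotel, india, juliett, kilo}.


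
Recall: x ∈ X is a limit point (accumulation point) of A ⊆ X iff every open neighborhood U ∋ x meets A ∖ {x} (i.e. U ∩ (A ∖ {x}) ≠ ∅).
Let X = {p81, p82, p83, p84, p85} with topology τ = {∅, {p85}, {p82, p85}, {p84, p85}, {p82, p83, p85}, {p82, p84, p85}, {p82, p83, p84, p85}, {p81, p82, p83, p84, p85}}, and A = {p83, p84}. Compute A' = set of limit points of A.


A' = {p81}

For each x ∈ X, list the open sets U ∈ τ with x ∈ U, then check whether U ∩ (A ∖ {x}) ≠ ∅ for every such U.
  x = p81: opens ∋ x are {p81, p82, p83, p84, p85}; each meets A ∖ {p81}, so x IS a limit point.
  x = p82: open {p82, p85} ∋ x has {p82, p85} ∩ (A ∖ {p82}) = ∅, so x is NOT a limit point.
  x = p83: open {p82, p83, p85} ∋ x has {p82, p83, p85} ∩ (A ∖ {p83}) = ∅, so x is NOT a limit point.
  x = p84: open {p84, p85} ∋ x has {p84, p85} ∩ (A ∖ {p84}) = ∅, so x is NOT a limit point.
  x = p85: open {p85} ∋ x has {p85} ∩ (A ∖ {p85}) = ∅, so x is NOT a limit point.
Collecting: A' = {p81}.


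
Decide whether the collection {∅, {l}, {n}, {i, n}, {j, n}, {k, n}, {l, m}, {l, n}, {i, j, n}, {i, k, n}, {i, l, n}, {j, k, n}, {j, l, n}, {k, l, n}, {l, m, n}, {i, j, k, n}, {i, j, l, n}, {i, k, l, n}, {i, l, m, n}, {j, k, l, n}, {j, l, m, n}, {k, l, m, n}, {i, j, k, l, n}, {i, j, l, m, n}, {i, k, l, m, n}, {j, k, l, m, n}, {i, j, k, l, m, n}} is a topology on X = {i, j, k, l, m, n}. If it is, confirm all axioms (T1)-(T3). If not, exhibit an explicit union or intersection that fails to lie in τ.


τ IS a topology on X.

Axiom (T1): ∅ ∈ τ? Yes; X ∈ τ? Yes.
Axiom (T2/T3): check pairwise unions and intersections of members of τ.
All pairwise intersections and unions checked — each lies in τ. Therefore τ satisfies (T1), (T2), (T3): it IS a topology on X.


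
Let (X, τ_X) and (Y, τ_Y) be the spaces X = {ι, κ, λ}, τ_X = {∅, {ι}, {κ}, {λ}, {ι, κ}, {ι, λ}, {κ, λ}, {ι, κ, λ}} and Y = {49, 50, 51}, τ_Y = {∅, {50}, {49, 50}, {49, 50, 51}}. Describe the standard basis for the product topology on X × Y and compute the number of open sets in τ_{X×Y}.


Basis B = {∅ × ∅, {ι} × {50}, {κ} × {50}, {λ} × {50}, {ι} × {49, 50}, {ι, κ} × {50}, {ι, λ} × {50}, {κ} × {49, 50}, {κ, λ} × {50}, {λ} × {49, 50}, {ι} × {49, 50, 51}, {ι, κ, λ} × {50}, {κ} × {49, 50, 51}, {λ} × {49, 50, 51}, {ι, κ} × {49, 50}, {ι, λ} × {49, 50}, {κ, λ} × {49, 50}, {ι, κ} × {49, 50, 51}, {ι, λ} × {49, 50, 51}, {ι, κ, λ} × {49, 50}, {κ, λ} × {49, 50, 51}, {ι, κ, λ} × {49, 50, 51}}; |τ_{X×Y}| = 64.

Enumerate products U × V with U ∈ τ_X, V ∈ τ_Y (deduplicated):
  ∅ × ∅ = {} (∅)
  {ι} × {50} = {(ι,50)}
  {κ} × {50} = {(κ,50)}
  {λ} × {50} = {(λ,50)}
  {ι} × {49, 50} = {(ι,49), (ι,50)}
  {ι, κ} × {50} = {(ι,50), (κ,50)}
  {ι, λ} × {50} = {(ι,50), (λ,50)}
  {κ} × {49, 50} = {(κ,49), (κ,50)}
  {κ, λ} × {50} = {(κ,50), (λ,50)}
  {λ} × {49, 50} = {(λ,49), (λ,50)}
  {ι} × {49, 50, 51} = {(ι,49), (ι,50), (ι,51)}
  {ι, κ, λ} × {50} = {(ι,50), (κ,50), (λ,50)}
  {κ} × {49, 50, 51} = {(κ,49), (κ,50), (κ,51)}
  {λ} × {49, 50, 51} = {(λ,49), (λ,50), (λ,51)}
  {ι, κ} × {49, 50} = {(ι,49), (ι,50), (κ,49), (κ,50)}
  {ι, λ} × {49, 50} = {(ι,49), (ι,50), (λ,49), (λ,50)}
  {κ, λ} × {49, 50} = {(κ,49), (κ,50), (λ,49), (λ,50)}
  {ι, κ} × {49, 50, 51} = {(ι,49), (ι,50), (ι,51), (κ,49), (κ,50), (κ,51)}
  {ι, λ} × {49, 50, 51} = {(ι,49), (ι,50), (ι,51), (λ,49), (λ,50), (λ,51)}
  {ι, κ, λ} × {49, 50} = {(ι,49), (ι,50), (κ,49), (κ,50), (λ,49), (λ,50)}
  {κ, λ} × {49, 50, 51} = {(κ,49), (κ,50), (κ,51), (λ,49), (λ,50), (λ,51)}
  {ι, κ, λ} × {49, 50, 51} = {(ι,49), (ι,50), (ι,51), (κ,49), (κ,50), (κ,51), (λ,49), (λ,50), (λ,51)}
These 22 distinct sets form the basis B.
Close under arbitrary unions to get τ_{X×Y}; counting gives |τ_{X×Y}| = 64.


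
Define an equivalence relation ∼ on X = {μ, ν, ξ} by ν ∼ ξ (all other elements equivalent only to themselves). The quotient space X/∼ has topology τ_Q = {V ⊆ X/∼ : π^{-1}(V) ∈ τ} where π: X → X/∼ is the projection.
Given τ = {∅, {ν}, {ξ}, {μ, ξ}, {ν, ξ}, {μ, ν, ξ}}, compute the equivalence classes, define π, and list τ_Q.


X/∼ = {[μ], [ν=ξ]}; |τ_Q| = 3.

Equivalence classes: [μ], [ν=ξ].
Quotient map π: X → X/∼ sends μ ↦ [μ], ν ↦ [ν=ξ], ξ ↦ [ν=ξ].
For each subset V ⊆ X/∼, compute π^{-1}(V) ⊆ X and check whether π^{-1}(V) ∈ τ. V is open in τ_Q iff π^{-1}(V) ∈ τ.
  V = {}: π^{-1}(V) = ∅ ∈ τ ✓.
  V = {[μ]}: π^{-1}(V) = {μ} ∉ τ ✗.
  V = {[ν=ξ]}: π^{-1}(V) = {ν, ξ} ∈ τ ✓.
  V = {[μ], [ν=ξ]}: π^{-1}(V) = {μ, ν, ξ} ∈ τ ✓.
Open sets in the quotient: τ_Q = {{}, {[ν=ξ]}, {[μ], [ν=ξ]}} (3 elements).


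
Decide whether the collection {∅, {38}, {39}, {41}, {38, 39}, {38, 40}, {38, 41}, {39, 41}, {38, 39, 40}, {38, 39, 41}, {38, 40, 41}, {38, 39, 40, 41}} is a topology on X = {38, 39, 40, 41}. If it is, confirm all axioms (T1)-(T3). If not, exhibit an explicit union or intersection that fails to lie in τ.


τ IS a topology on X.

Axiom (T1): ∅ ∈ τ? Yes; X ∈ τ? Yes.
Axiom (T2/T3): check pairwise unions and intersections of members of τ.
All pairwise intersections and unions checked — each lies in τ. Therefore τ satisfies (T1), (T2), (T3): it IS a topology on X.


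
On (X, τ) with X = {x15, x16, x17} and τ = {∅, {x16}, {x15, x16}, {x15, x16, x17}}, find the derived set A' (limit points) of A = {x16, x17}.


A' = {x15, x17}

For each x ∈ X, list the open sets U ∈ τ with x ∈ U, then check whether U ∩ (A ∖ {x}) ≠ ∅ for every such U.
  x = x15: opens ∋ x are {x15, x16}, {x15, x16, x17}; each meets A ∖ {x15}, so x IS a limit point.
  x = x16: open {x16} ∋ x has {x16} ∩ (A ∖ {x16}) = ∅, so x is NOT a limit point.
  x = x17: opens ∋ x are {x15, x16, x17}; each meets A ∖ {x17}, so x IS a limit point.
Collecting: A' = {x15, x17}.


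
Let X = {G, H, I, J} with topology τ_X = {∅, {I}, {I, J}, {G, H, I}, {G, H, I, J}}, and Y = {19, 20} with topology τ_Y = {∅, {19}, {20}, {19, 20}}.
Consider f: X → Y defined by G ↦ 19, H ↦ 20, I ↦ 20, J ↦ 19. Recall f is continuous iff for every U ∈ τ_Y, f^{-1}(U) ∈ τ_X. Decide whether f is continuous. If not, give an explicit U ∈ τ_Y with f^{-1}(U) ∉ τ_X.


f is NOT continuous.

Compute f^{-1}(U) for each U ∈ τ_Y:
  U = ∅: f^{-1}(U) = ∅ ∈ τ_X ✓.
  U = {19}: f^{-1}(U) = {G, J} ∉ τ_X ✗.
  U = {20}: f^{-1}(U) = {H, I} ∉ τ_X ✗.
  U = {19, 20}: f^{-1}(U) = {G, H, I, J} ∈ τ_X ✓.
Found U = {19} with f^{-1}(U) = {G, J} not in τ_X. Therefore f is NOT continuous.


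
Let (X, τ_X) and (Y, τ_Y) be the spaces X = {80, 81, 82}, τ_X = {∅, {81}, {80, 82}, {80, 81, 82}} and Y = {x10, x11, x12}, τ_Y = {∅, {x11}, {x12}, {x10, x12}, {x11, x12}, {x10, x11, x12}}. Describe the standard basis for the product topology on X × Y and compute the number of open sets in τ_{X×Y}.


Basis B = {∅ × ∅, {81} × {x11}, {81} × {x12}, {80, 82} × {x11}, {80, 82} × {x12}, {81} × {x10, x12}, {81} × {x11, x12}, {80, 81, 82} × {x11}, {80, 81, 82} × {x12}, {81} × {x10, x11, x12}, {80, 82} × {x10, x12}, {80, 82} × {x11, x12}, {80, 82} × {x10, x11, x12}, {80, 81, 82} × {x10, x12}, {80, 81, 82} × {x11, x12}, {80, 81, 82} × {x10, x11, x12}}; |τ_{X×Y}| = 36.

Enumerate products U × V with U ∈ τ_X, V ∈ τ_Y (deduplicated):
  ∅ × ∅ = {} (∅)
  {81} × {x11} = {(81,x11)}
  {81} × {x12} = {(81,x12)}
  {80, 82} × {x11} = {(80,x11), (82,x11)}
  {80, 82} × {x12} = {(80,x12), (82,x12)}
  {81} × {x10, x12} = {(81,x10), (81,x12)}
  {81} × {x11, x12} = {(81,x11), (81,x12)}
  {80, 81, 82} × {x11} = {(80,x11), (81,x11), (82,x11)}
  {80, 81, 82} × {x12} = {(80,x12), (81,x12), (82,x12)}
  {81} × {x10, x11, x12} = {(81,x10), (81,x11), (81,x12)}
  {80, 82} × {x10, x12} = {(80,x10), (80,x12), (82,x10), (82,x12)}
  {80, 82} × {x11, x12} = {(80,x11), (80,x12), (82,x11), (82,x12)}
  {80, 82} × {x10, x11, x12} = {(80,x10), (80,x11), (80,x12), (82,x10), (82,x11), (82,x12)}
  {80, 81, 82} × {x10, x12} = {(80,x10), (80,x12), (81,x10), (81,x12), (82,x10), (82,x12)}
  {80, 81, 82} × {x11, x12} = {(80,x11), (80,x12), (81,x11), (81,x12), (82,x11), (82,x12)}
  {80, 81, 82} × {x10, x11, x12} = {(80,x10), (80,x11), (80,x12), (81,x10), (81,x11), (81,x12), (82,x10), (82,x11), (82,x12)}
These 16 distinct sets form the basis B.
Close under arbitrary unions to get τ_{X×Y}; counting gives |τ_{X×Y}| = 36.


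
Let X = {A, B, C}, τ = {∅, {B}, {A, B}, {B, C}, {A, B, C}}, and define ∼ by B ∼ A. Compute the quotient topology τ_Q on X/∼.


X/∼ = {[A=B], [C]}; |τ_Q| = 3.

Equivalence classes: [A=B], [C].
Quotient map π: X → X/∼ sends A ↦ [A=B], B ↦ [A=B], C ↦ [C].
For each subset V ⊆ X/∼, compute π^{-1}(V) ⊆ X and check whether π^{-1}(V) ∈ τ. V is open in τ_Q iff π^{-1}(V) ∈ τ.
  V = {}: π^{-1}(V) = ∅ ∈ τ ✓.
  V = {[A=B]}: π^{-1}(V) = {A, B} ∈ τ ✓.
  V = {[C]}: π^{-1}(V) = {C} ∉ τ ✗.
  V = {[A=B], [C]}: π^{-1}(V) = {A, B, C} ∈ τ ✓.
Open sets in the quotient: τ_Q = {{}, {[A=B]}, {[A=B], [C]}} (3 elements).


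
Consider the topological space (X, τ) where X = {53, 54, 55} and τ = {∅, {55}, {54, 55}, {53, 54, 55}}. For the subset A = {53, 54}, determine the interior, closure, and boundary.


int(A) = ∅, cl(A) = {53, 54}, ∂A = {53, 54}.

Closed sets in (X, τ) are complements of opens:
  closed(X, τ) = {∅, {53}, {53, 54}, {53, 54, 55}}.
int(A) = ⋃ {U ∈ τ : U ⊆ A}. Opens contained in A: ∅.
Taking the union of these: int(A) = ∅.
cl(A) = ⋂ {C closed : A ⊆ C}. Closed sets containing A: {53, 54}, {53, 54, 55}.
Intersecting these: cl(A) = {53, 54}.
∂A = cl(A) ∖ int(A) = {53, 54} ∖ ∅ = {53, 54}.


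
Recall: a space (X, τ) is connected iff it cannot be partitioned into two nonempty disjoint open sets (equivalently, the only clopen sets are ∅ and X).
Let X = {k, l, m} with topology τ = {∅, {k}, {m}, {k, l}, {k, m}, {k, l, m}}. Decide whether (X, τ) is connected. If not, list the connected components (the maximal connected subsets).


(X, τ) is disconnected; components = [{m}, {k, l}].

Find clopen sets (U ∈ τ with X ∖ U ∈ τ):
  U = ∅, X ∖ U = {k, l, m} — both open, so U is clopen.
  U = {m}, X ∖ U = {k, l} — both open, so U is clopen.
  U = {k, l}, X ∖ U = {m} — both open, so U is clopen.
  U = {k, l, m}, X ∖ U = ∅ — both open, so U is clopen.
Nontrivial clopen(s) exist: e.g. {k, l}. So (X, τ) is disconnected.
Compute connected components by grouping points that agree on all clopens:
  component: {m}
  component: {k, l}


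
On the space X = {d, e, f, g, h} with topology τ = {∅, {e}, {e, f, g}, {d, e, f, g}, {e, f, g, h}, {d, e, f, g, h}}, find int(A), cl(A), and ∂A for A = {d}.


int(A) = ∅, cl(A) = {d}, ∂A = {d}.

Closed sets in (X, τ) are complements of opens:
  closed(X, τ) = {∅, {d}, {h}, {d, h}, {d, f, g, h}, {d, e, f, g, h}}.
int(A) = ⋃ {U ∈ τ : U ⊆ A}. Opens contained in A: ∅.
Taking the union of these: int(A) = ∅.
cl(A) = ⋂ {C closed : A ⊆ C}. Closed sets containing A: {d}, {d, h}, {d, f, g, h}, {d, e, f, g, h}.
Intersecting these: cl(A) = {d}.
∂A = cl(A) ∖ int(A) = {d} ∖ ∅ = {d}.


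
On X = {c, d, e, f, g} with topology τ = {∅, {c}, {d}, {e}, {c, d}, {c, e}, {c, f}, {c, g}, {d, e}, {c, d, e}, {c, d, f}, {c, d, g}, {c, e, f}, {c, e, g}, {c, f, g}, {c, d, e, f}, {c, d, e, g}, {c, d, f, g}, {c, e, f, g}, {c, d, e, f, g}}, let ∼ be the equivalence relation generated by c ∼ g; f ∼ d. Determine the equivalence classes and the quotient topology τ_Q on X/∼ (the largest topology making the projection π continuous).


X/∼ = {[c=g], [d=f], [e]}; |τ_Q| = 6.

Equivalence classes: [c=g], [d=f], [e].
Quotient map π: X → X/∼ sends c ↦ [c=g], d ↦ [d=f], e ↦ [e], f ↦ [d=f], g ↦ [c=g].
For each subset V ⊆ X/∼, compute π^{-1}(V) ⊆ X and check whether π^{-1}(V) ∈ τ. V is open in τ_Q iff π^{-1}(V) ∈ τ.
  V = {}: π^{-1}(V) = ∅ ∈ τ ✓.
  V = {[c=g]}: π^{-1}(V) = {c, g} ∈ τ ✓.
  V = {[d=f]}: π^{-1}(V) = {d, f} ∉ τ ✗.
  V = {[c=g], [d=f]}: π^{-1}(V) = {c, d, f, g} ∈ τ ✓.
  V = {[e]}: π^{-1}(V) = {e} ∈ τ ✓.
  V = {[c=g], [e]}: π^{-1}(V) = {c, e, g} ∈ τ ✓.
  V = {[d=f], [e]}: π^{-1}(V) = {d, e, f} ∉ τ ✗.
  V = {[c=g], [d=f], [e]}: π^{-1}(V) = {c, d, e, f, g} ∈ τ ✓.
Open sets in the quotient: τ_Q = {{}, {[c=g]}, {[c=g], [d=f]}, {[e]}, {[c=g], [e]}, {[c=g], [d=f], [e]}} (6 elements).


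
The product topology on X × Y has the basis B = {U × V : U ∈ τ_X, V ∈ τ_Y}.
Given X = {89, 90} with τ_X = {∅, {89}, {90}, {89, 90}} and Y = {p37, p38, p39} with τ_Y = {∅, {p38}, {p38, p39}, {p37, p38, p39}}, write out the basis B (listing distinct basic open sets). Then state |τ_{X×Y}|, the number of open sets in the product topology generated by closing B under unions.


Basis B = {∅ × ∅, {89} × {p38}, {90} × {p38}, {89} × {p38, p39}, {89, 90} × {p38}, {90} × {p38, p39}, {89} × {p37, p38, p39}, {90} × {p37, p38, p39}, {89, 90} × {p38, p39}, {89, 90} × {p37, p38, p39}}; |τ_{X×Y}| = 16.

Enumerate products U × V with U ∈ τ_X, V ∈ τ_Y (deduplicated):
  ∅ × ∅ = {} (∅)
  {89} × {p38} = {(89,p38)}
  {90} × {p38} = {(90,p38)}
  {89} × {p38, p39} = {(89,p38), (89,p39)}
  {89, 90} × {p38} = {(89,p38), (90,p38)}
  {90} × {p38, p39} = {(90,p38), (90,p39)}
  {89} × {p37, p38, p39} = {(89,p37), (89,p38), (89,p39)}
  {90} × {p37, p38, p39} = {(90,p37), (90,p38), (90,p39)}
  {89, 90} × {p38, p39} = {(89,p38), (89,p39), (90,p38), (90,p39)}
  {89, 90} × {p37, p38, p39} = {(89,p37), (89,p38), (89,p39), (90,p37), (90,p38), (90,p39)}
These 10 distinct sets form the basis B.
Close under arbitrary unions to get τ_{X×Y}; counting gives |τ_{X×Y}| = 16.


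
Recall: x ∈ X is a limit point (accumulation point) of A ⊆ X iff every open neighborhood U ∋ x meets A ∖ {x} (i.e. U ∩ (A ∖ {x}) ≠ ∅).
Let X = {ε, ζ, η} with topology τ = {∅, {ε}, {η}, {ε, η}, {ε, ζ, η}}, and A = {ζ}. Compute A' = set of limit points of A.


A' = ∅

For each x ∈ X, list the open sets U ∈ τ with x ∈ U, then check whether U ∩ (A ∖ {x}) ≠ ∅ for every such U.
  x = ε: open {ε} ∋ x has {ε} ∩ (A ∖ {ε}) = ∅, so x is NOT a limit point.
  x = ζ: open {ε, ζ, η} ∋ x has {ε, ζ, η} ∩ (A ∖ {ζ}) = ∅, so x is NOT a limit point.
  x = η: open {η} ∋ x has {η} ∩ (A ∖ {η}) = ∅, so x is NOT a limit point.
Collecting: A' = ∅.


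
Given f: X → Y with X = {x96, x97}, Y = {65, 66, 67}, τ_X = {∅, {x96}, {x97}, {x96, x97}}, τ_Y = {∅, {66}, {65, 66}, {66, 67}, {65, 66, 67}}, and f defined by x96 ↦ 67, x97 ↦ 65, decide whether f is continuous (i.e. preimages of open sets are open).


f IS continuous.

Compute f^{-1}(U) for each U ∈ τ_Y:
  U = ∅: f^{-1}(U) = ∅ ∈ τ_X ✓.
  U = {66}: f^{-1}(U) = ∅ ∈ τ_X ✓.
  U = {65, 66}: f^{-1}(U) = {x97} ∈ τ_X ✓.
  U = {66, 67}: f^{-1}(U) = {x96} ∈ τ_X ✓.
  U = {65, 66, 67}: f^{-1}(U) = {x96, x97} ∈ τ_X ✓.
Every preimage lies in τ_X, so f IS continuous.


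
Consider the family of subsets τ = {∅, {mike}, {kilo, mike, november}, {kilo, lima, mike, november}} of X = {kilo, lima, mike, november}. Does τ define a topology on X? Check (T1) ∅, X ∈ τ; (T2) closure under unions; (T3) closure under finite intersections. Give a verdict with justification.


τ IS a topology on X.

Axiom (T1): ∅ ∈ τ? Yes; X ∈ τ? Yes.
Axiom (T2/T3): check pairwise unions and intersections of members of τ.
All pairwise intersections and unions checked — each lies in τ. Therefore τ satisfies (T1), (T2), (T3): it IS a topology on X.


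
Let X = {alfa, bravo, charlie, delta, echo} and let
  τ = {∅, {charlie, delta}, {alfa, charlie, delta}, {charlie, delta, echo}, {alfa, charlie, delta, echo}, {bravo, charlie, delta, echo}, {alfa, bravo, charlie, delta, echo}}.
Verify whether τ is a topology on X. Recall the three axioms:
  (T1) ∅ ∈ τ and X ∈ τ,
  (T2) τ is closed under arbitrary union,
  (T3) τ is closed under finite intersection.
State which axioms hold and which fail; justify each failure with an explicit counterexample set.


τ IS a topology on X.

Axiom (T1): ∅ ∈ τ? Yes; X ∈ τ? Yes.
Axiom (T2/T3): check pairwise unions and intersections of members of τ.
All pairwise intersections and unions checked — each lies in τ. Therefore τ satisfies (T1), (T2), (T3): it IS a topology on X.


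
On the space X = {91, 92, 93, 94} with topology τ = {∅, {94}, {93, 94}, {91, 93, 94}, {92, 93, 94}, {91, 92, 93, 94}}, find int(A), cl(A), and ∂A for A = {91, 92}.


int(A) = ∅, cl(A) = {91, 92}, ∂A = {91, 92}.

Closed sets in (X, τ) are complements of opens:
  closed(X, τ) = {∅, {91}, {92}, {91, 92}, {91, 92, 93}, {91, 92, 93, 94}}.
int(A) = ⋃ {U ∈ τ : U ⊆ A}. Opens contained in A: ∅.
Taking the union of these: int(A) = ∅.
cl(A) = ⋂ {C closed : A ⊆ C}. Closed sets containing A: {91, 92}, {91, 92, 93}, {91, 92, 93, 94}.
Intersecting these: cl(A) = {91, 92}.
∂A = cl(A) ∖ int(A) = {91, 92} ∖ ∅ = {91, 92}.


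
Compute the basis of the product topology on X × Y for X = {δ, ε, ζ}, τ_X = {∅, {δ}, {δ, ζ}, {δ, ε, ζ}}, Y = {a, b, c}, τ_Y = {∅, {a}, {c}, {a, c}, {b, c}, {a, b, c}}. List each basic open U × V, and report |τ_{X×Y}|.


Basis B = {∅ × ∅, {δ} × {a}, {δ} × {c}, {δ} × {a, c}, {δ, ζ} × {a}, {δ} × {b, c}, {δ, ζ} × {c}, {δ} × {a, b, c}, {δ, ε, ζ} × {a}, {δ, ε, ζ} × {c}, {δ, ζ} × {a, c}, {δ, ζ} × {b, c}, {δ, ζ} × {a, b, c}, {δ, ε, ζ} × {a, c}, {δ, ε, ζ} × {b, c}, {δ, ε, ζ} × {a, b, c}}; |τ_{X×Y}| = 40.

Enumerate products U × V with U ∈ τ_X, V ∈ τ_Y (deduplicated):
  ∅ × ∅ = {} (∅)
  {δ} × {a} = {(δ,a)}
  {δ} × {c} = {(δ,c)}
  {δ} × {a, c} = {(δ,a), (δ,c)}
  {δ, ζ} × {a} = {(δ,a), (ζ,a)}
  {δ} × {b, c} = {(δ,b), (δ,c)}
  {δ, ζ} × {c} = {(δ,c), (ζ,c)}
  {δ} × {a, b, c} = {(δ,a), (δ,b), (δ,c)}
  {δ, ε, ζ} × {a} = {(δ,a), (ε,a), (ζ,a)}
  {δ, ε, ζ} × {c} = {(δ,c), (ε,c), (ζ,c)}
  {δ, ζ} × {a, c} = {(δ,a), (δ,c), (ζ,a), (ζ,c)}
  {δ, ζ} × {b, c} = {(δ,b), (δ,c), (ζ,b), (ζ,c)}
  {δ, ζ} × {a, b, c} = {(δ,a), (δ,b), (δ,c), (ζ,a), (ζ,b), (ζ,c)}
  {δ, ε, ζ} × {a, c} = {(δ,a), (δ,c), (ε,a), (ε,c), (ζ,a), (ζ,c)}
  {δ, ε, ζ} × {b, c} = {(δ,b), (δ,c), (ε,b), (ε,c), (ζ,b), (ζ,c)}
  {δ, ε, ζ} × {a, b, c} = {(δ,a), (δ,b), (δ,c), (ε,a), (ε,b), (ε,c), (ζ,a), (ζ,b), (ζ,c)}
These 16 distinct sets form the basis B.
Close under arbitrary unions to get τ_{X×Y}; counting gives |τ_{X×Y}| = 40.


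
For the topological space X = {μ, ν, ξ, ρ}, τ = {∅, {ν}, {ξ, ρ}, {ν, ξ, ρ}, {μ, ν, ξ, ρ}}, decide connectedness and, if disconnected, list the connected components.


(X, τ) is connected.

Find clopen sets (U ∈ τ with X ∖ U ∈ τ):
  U = ∅, X ∖ U = {μ, ν, ξ, ρ} — both open, so U is clopen.
  U = {μ, ν, ξ, ρ}, X ∖ U = ∅ — both open, so U is clopen.
Only trivial clopens (∅ and X) exist, so (X, τ) is connected.
Compute connected components by grouping points that agree on all clopens:
  component: {μ, ν, ξ, ρ}


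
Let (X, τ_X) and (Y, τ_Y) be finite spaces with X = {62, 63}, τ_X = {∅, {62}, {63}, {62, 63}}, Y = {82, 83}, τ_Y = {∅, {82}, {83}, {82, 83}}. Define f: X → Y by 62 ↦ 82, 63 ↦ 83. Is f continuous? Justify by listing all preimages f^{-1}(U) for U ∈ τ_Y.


f IS continuous.

Compute f^{-1}(U) for each U ∈ τ_Y:
  U = ∅: f^{-1}(U) = ∅ ∈ τ_X ✓.
  U = {82}: f^{-1}(U) = {62} ∈ τ_X ✓.
  U = {83}: f^{-1}(U) = {63} ∈ τ_X ✓.
  U = {82, 83}: f^{-1}(U) = {62, 63} ∈ τ_X ✓.
Every preimage lies in τ_X, so f IS continuous.


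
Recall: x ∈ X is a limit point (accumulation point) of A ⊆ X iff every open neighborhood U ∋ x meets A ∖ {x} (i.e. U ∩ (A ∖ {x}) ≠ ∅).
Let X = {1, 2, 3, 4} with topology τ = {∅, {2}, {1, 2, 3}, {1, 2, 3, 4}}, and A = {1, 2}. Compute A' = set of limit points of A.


A' = {1, 3, 4}

For each x ∈ X, list the open sets U ∈ τ with x ∈ U, then check whether U ∩ (A ∖ {x}) ≠ ∅ for every such U.
  x = 1: opens ∋ x are {1, 2, 3}, {1, 2, 3, 4}; each meets A ∖ {1}, so x IS a limit point.
  x = 2: open {2} ∋ x has {2} ∩ (A ∖ {2}) = ∅, so x is NOT a limit point.
  x = 3: opens ∋ x are {1, 2, 3}, {1, 2, 3, 4}; each meets A ∖ {3}, so x IS a limit point.
  x = 4: opens ∋ x are {1, 2, 3, 4}; each meets A ∖ {4}, so x IS a limit point.
Collecting: A' = {1, 3, 4}.


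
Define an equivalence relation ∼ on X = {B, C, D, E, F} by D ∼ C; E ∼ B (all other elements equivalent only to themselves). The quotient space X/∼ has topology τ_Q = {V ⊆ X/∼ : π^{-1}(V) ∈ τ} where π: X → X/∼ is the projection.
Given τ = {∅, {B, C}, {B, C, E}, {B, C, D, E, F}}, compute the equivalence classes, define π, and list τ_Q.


X/∼ = {[B=E], [C=D], [F]}; |τ_Q| = 2.

Equivalence classes: [B=E], [C=D], [F].
Quotient map π: X → X/∼ sends B ↦ [B=E], C ↦ [C=D], D ↦ [C=D], E ↦ [B=E], F ↦ [F].
For each subset V ⊆ X/∼, compute π^{-1}(V) ⊆ X and check whether π^{-1}(V) ∈ τ. V is open in τ_Q iff π^{-1}(V) ∈ τ.
  V = {}: π^{-1}(V) = ∅ ∈ τ ✓.
  V = {[B=E]}: π^{-1}(V) = {B, E} ∉ τ ✗.
  V = {[C=D]}: π^{-1}(V) = {C, D} ∉ τ ✗.
  V = {[B=E], [C=D]}: π^{-1}(V) = {B, C, D, E} ∉ τ ✗.
  V = {[F]}: π^{-1}(V) = {F} ∉ τ ✗.
  V = {[B=E], [F]}: π^{-1}(V) = {B, E, F} ∉ τ ✗.
  V = {[C=D], [F]}: π^{-1}(V) = {C, D, F} ∉ τ ✗.
  V = {[B=E], [C=D], [F]}: π^{-1}(V) = {B, C, D, E, F} ∈ τ ✓.
Open sets in the quotient: τ_Q = {{}, {[B=E], [C=D], [F]}} (2 elements).


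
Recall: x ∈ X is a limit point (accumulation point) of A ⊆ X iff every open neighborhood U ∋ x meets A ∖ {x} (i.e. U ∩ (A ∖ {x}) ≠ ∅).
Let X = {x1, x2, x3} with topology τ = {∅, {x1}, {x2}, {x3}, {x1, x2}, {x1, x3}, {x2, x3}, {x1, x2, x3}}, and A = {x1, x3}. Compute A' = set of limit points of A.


A' = ∅

For each x ∈ X, list the open sets U ∈ τ with x ∈ U, then check whether U ∩ (A ∖ {x}) ≠ ∅ for every such U.
  x = x1: open {x1} ∋ x has {x1} ∩ (A ∖ {x1}) = ∅, so x is NOT a limit point.
  x = x2: open {x2} ∋ x has {x2} ∩ (A ∖ {x2}) = ∅, so x is NOT a limit point.
  x = x3: open {x3} ∋ x has {x3} ∩ (A ∖ {x3}) = ∅, so x is NOT a limit point.
Collecting: A' = ∅.


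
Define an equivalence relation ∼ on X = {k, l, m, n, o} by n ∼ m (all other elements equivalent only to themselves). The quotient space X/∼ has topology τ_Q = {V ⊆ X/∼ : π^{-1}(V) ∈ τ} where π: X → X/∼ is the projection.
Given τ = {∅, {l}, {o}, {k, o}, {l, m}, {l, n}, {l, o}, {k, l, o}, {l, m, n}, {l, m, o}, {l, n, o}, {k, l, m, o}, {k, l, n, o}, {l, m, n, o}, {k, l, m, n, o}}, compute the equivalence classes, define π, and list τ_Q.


X/∼ = {[k], [l], [m=n], [o]}; |τ_Q| = 9.

Equivalence classes: [k], [l], [m=n], [o].
Quotient map π: X → X/∼ sends k ↦ [k], l ↦ [l], m ↦ [m=n], n ↦ [m=n], o ↦ [o].
For each subset V ⊆ X/∼, compute π^{-1}(V) ⊆ X and check whether π^{-1}(V) ∈ τ. V is open in τ_Q iff π^{-1}(V) ∈ τ.
  V = {}: π^{-1}(V) = ∅ ∈ τ ✓.
  V = {[k]}: π^{-1}(V) = {k} ∉ τ ✗.
  V = {[l]}: π^{-1}(V) = {l} ∈ τ ✓.
  V = {[k], [l]}: π^{-1}(V) = {k, l} ∉ τ ✗.
  V = {[m=n]}: π^{-1}(V) = {m, n} ∉ τ ✗.
  V = {[k], [m=n]}: π^{-1}(V) = {k, m, n} ∉ τ ✗.
  V = {[l], [m=n]}: π^{-1}(V) = {l, m, n} ∈ τ ✓.
  V = {[k], [l], [m=n]}: π^{-1}(V) = {k, l, m, n} ∉ τ ✗.
  V = {[o]}: π^{-1}(V) = {o} ∈ τ ✓.
  V = {[k], [o]}: π^{-1}(V) = {k, o} ∈ τ ✓.
  V = {[l], [o]}: π^{-1}(V) = {l, o} ∈ τ ✓.
  V = {[k], [l], [o]}: π^{-1}(V) = {k, l, o} ∈ τ ✓.
  V = {[m=n], [o]}: π^{-1}(V) = {m, n, o} ∉ τ ✗.
  V = {[k], [m=n], [o]}: π^{-1}(V) = {k, m, n, o} ∉ τ ✗.
  V = {[l], [m=n], [o]}: π^{-1}(V) = {l, m, n, o} ∈ τ ✓.
  V = {[k], [l], [m=n], [o]}: π^{-1}(V) = {k, l, m, n, o} ∈ τ ✓.
Open sets in the quotient: τ_Q = {{}, {[l]}, {[l], [m=n]}, {[o]}, {[k], [o]}, {[l], [o]}, {[k], [l], [o]}, {[l], [m=n], [o]}, {[k], [l], [m=n], [o]}} (9 elements).


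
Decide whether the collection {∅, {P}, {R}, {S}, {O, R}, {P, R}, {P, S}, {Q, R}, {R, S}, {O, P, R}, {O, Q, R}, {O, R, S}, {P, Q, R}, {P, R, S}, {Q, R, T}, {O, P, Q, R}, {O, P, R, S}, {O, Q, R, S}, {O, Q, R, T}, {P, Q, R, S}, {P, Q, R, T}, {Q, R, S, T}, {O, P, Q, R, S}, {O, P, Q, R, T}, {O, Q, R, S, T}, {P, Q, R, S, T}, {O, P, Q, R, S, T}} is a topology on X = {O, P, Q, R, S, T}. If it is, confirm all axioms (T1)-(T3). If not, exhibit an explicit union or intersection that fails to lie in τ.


τ is NOT a topology on X.

Axiom (T1): ∅ ∈ τ? Yes; X ∈ τ? Yes.
Axiom (T2/T3): check pairwise unions and intersections of members of τ.
Counterexample for (T2): {S} ∪ {Q, R} = {Q, R, S} ∉ τ. Therefore τ is NOT a topology.


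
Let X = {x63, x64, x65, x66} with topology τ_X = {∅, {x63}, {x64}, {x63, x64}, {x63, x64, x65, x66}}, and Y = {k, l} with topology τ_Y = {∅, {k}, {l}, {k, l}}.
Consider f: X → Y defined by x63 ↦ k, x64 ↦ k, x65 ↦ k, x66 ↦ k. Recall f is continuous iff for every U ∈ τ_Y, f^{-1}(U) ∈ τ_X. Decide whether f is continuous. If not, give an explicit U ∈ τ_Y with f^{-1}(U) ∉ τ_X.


f IS continuous.

Compute f^{-1}(U) for each U ∈ τ_Y:
  U = ∅: f^{-1}(U) = ∅ ∈ τ_X ✓.
  U = {k}: f^{-1}(U) = {x63, x64, x65, x66} ∈ τ_X ✓.
  U = {l}: f^{-1}(U) = ∅ ∈ τ_X ✓.
  U = {k, l}: f^{-1}(U) = {x63, x64, x65, x66} ∈ τ_X ✓.
Every preimage lies in τ_X, so f IS continuous.


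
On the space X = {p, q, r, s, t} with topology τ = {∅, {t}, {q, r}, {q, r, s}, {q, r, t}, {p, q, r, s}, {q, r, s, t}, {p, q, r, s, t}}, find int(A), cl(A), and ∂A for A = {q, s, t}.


int(A) = {t}, cl(A) = {p, q, r, s, t}, ∂A = {p, q, r, s}.

Closed sets in (X, τ) are complements of opens:
  closed(X, τ) = {∅, {p}, {t}, {p, s}, {p, t}, {p, s, t}, {p, q, r, s}, {p, q, r, s, t}}.
int(A) = ⋃ {U ∈ τ : U ⊆ A}. Opens contained in A: ∅, {t}.
Taking the union of these: int(A) = {t}.
cl(A) = ⋂ {C closed : A ⊆ C}. Closed sets containing A: {p, q, r, s, t}.
Intersecting these: cl(A) = {p, q, r, s, t}.
∂A = cl(A) ∖ int(A) = {p, q, r, s, t} ∖ {t} = {p, q, r, s}.


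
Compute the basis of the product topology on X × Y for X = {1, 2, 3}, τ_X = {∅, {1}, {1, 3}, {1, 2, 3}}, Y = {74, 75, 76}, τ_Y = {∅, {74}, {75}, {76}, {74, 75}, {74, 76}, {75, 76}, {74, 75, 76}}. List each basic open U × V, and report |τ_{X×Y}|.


Basis B = {∅ × ∅, {1} × {74}, {1} × {75}, {1} × {76}, {1} × {74, 75}, {1} × {74, 76}, {1, 3} × {74}, {1} × {75, 76}, {1, 3} × {75}, {1, 3} × {76}, {1} × {74, 75, 76}, {1, 2, 3} × {74}, {1, 2, 3} × {75}, {1, 2, 3} × {76}, {1, 3} × {74, 75}, {1, 3} × {74, 76}, {1, 3} × {75, 76}, {1, 3} × {74, 75, 76}, {1, 2, 3} × {74, 75}, {1, 2, 3} × {74, 76}, {1, 2, 3} × {75, 76}, {1, 2, 3} × {74, 75, 76}}; |τ_{X×Y}| = 64.

Enumerate products U × V with U ∈ τ_X, V ∈ τ_Y (deduplicated):
  ∅ × ∅ = {} (∅)
  {1} × {74} = {(1,74)}
  {1} × {75} = {(1,75)}
  {1} × {76} = {(1,76)}
  {1} × {74, 75} = {(1,74), (1,75)}
  {1} × {74, 76} = {(1,74), (1,76)}
  {1, 3} × {74} = {(1,74), (3,74)}
  {1} × {75, 76} = {(1,75), (1,76)}
  {1, 3} × {75} = {(1,75), (3,75)}
  {1, 3} × {76} = {(1,76), (3,76)}
  {1} × {74, 75, 76} = {(1,74), (1,75), (1,76)}
  {1, 2, 3} × {74} = {(1,74), (2,74), (3,74)}
  {1, 2, 3} × {75} = {(1,75), (2,75), (3,75)}
  {1, 2, 3} × {76} = {(1,76), (2,76), (3,76)}
  {1, 3} × {74, 75} = {(1,74), (1,75), (3,74), (3,75)}
  {1, 3} × {74, 76} = {(1,74), (1,76), (3,74), (3,76)}
  {1, 3} × {75, 76} = {(1,75), (1,76), (3,75), (3,76)}
  {1, 3} × {74, 75, 76} = {(1,74), (1,75), (1,76), (3,74), (3,75), (3,76)}
  {1, 2, 3} × {74, 75} = {(1,74), (1,75), (2,74), (2,75), (3,74), (3,75)}
  {1, 2, 3} × {74, 76} = {(1,74), (1,76), (2,74), (2,76), (3,74), (3,76)}
  {1, 2, 3} × {75, 76} = {(1,75), (1,76), (2,75), (2,76), (3,75), (3,76)}
  {1, 2, 3} × {74, 75, 76} = {(1,74), (1,75), (1,76), (2,74), (2,75), (2,76), (3,74), (3,75), (3,76)}
These 22 distinct sets form the basis B.
Close under arbitrary unions to get τ_{X×Y}; counting gives |τ_{X×Y}| = 64.
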